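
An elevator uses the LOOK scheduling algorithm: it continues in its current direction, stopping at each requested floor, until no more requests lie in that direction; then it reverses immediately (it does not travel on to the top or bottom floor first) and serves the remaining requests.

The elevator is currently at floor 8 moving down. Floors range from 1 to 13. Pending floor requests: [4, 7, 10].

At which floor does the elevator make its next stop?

Current floor: 8, direction: down
Requests above: [10]
Requests below: [4, 7]
Moving down and requests lie below → nearest below is max([4, 7]) = 7

Answer: 7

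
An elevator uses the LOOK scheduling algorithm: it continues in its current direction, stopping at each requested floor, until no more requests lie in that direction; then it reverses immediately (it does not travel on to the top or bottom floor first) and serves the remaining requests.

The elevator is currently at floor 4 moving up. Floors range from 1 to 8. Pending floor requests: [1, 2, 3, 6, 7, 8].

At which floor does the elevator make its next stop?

Current floor: 4, direction: up
Requests above: [6, 7, 8]
Requests below: [1, 2, 3]
Moving up and requests lie above → nearest above is min([6, 7, 8]) = 6

Answer: 6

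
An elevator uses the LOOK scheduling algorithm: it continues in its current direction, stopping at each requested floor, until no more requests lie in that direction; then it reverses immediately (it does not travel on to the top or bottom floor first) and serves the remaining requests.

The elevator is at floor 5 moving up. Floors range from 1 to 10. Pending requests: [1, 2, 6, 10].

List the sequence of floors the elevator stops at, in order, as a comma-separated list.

Current: 5, moving UP
Serve above first (ascending): [6, 10]
Then reverse, serve below (descending): [2, 1]

Answer: 6, 10, 2, 1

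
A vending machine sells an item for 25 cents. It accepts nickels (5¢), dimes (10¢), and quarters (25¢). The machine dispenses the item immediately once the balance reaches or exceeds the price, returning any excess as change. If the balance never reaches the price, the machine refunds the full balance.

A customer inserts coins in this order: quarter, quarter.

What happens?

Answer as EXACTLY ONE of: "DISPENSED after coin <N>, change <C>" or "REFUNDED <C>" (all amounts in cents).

Answer: DISPENSED after coin 1, change 0

Derivation:
Price: 25¢
Coin 1 (quarter, 25¢): balance = 25¢
  → balance >= price → DISPENSE, change = 25 - 25 = 0¢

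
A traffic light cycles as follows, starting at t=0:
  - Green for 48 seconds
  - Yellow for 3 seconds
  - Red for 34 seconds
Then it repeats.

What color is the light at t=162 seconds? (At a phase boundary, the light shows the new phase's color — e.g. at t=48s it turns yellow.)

Cycle length = 48 + 3 + 34 = 85s
t = 162, phase_t = 162 mod 85 = 77
77 >= 51 → RED

Answer: red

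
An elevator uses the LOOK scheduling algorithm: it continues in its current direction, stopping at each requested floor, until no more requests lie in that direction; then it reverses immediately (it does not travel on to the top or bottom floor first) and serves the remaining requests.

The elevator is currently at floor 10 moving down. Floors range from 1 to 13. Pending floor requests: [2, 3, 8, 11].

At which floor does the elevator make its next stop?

Answer: 8

Derivation:
Current floor: 10, direction: down
Requests above: [11]
Requests below: [2, 3, 8]
Moving down and requests lie below → nearest below is max([2, 3, 8]) = 8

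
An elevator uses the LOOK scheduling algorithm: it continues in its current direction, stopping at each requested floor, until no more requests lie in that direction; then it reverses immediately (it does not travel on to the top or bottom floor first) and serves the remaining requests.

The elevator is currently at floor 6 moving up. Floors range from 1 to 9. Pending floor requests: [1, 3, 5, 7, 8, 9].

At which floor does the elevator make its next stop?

Answer: 7

Derivation:
Current floor: 6, direction: up
Requests above: [7, 8, 9]
Requests below: [1, 3, 5]
Moving up and requests lie above → nearest above is min([7, 8, 9]) = 7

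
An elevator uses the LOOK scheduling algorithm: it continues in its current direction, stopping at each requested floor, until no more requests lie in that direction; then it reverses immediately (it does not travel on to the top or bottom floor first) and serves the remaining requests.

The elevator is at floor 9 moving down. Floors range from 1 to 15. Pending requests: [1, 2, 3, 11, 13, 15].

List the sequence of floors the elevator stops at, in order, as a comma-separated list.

Answer: 3, 2, 1, 11, 13, 15

Derivation:
Current: 9, moving DOWN
Serve below first (descending): [3, 2, 1]
Then reverse, serve above (ascending): [11, 13, 15]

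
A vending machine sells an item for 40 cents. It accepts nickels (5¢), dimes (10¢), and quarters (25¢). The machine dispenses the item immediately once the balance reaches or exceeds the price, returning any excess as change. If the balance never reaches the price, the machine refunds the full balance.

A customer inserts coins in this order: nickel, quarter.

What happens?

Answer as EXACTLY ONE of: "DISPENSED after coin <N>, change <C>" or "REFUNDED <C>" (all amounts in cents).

Answer: REFUNDED 30

Derivation:
Price: 40¢
Coin 1 (nickel, 5¢): balance = 5¢
Coin 2 (quarter, 25¢): balance = 30¢
All coins inserted, balance 30¢ < price 40¢ → REFUND 30¢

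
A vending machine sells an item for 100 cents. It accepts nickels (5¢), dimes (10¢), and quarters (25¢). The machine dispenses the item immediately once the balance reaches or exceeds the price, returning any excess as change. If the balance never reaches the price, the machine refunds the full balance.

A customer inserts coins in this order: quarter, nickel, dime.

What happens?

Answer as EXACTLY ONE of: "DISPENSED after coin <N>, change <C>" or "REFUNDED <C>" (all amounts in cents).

Answer: REFUNDED 40

Derivation:
Price: 100¢
Coin 1 (quarter, 25¢): balance = 25¢
Coin 2 (nickel, 5¢): balance = 30¢
Coin 3 (dime, 10¢): balance = 40¢
All coins inserted, balance 40¢ < price 100¢ → REFUND 40¢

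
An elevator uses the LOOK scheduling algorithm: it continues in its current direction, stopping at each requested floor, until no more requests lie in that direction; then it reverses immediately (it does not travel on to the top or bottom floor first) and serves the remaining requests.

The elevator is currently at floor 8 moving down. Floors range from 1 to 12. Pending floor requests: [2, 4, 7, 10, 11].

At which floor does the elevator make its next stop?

Current floor: 8, direction: down
Requests above: [10, 11]
Requests below: [2, 4, 7]
Moving down and requests lie below → nearest below is max([2, 4, 7]) = 7

Answer: 7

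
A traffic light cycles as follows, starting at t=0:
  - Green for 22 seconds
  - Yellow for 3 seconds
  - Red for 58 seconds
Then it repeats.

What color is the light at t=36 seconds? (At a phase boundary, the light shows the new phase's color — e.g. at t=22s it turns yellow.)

Cycle length = 22 + 3 + 58 = 83s
t = 36, phase_t = 36 mod 83 = 36
36 >= 25 → RED

Answer: red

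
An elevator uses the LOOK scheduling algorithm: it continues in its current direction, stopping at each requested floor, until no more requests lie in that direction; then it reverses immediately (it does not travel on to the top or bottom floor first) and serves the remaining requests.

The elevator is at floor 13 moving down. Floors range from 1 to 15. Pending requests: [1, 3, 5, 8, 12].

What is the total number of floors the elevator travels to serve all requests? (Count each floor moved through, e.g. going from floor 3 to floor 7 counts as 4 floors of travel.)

Answer: 12

Derivation:
Start at floor 13 moving down, LOOK stop order: [12, 8, 5, 3, 1]
  13 → 12: |12-13| = 1, total = 1
  12 → 8: |8-12| = 4, total = 5
  8 → 5: |5-8| = 3, total = 8
  5 → 3: |3-5| = 2, total = 10
  3 → 1: |1-3| = 2, total = 12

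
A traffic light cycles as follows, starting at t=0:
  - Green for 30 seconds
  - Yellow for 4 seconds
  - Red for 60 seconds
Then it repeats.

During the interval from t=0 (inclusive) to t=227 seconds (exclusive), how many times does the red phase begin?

Answer: 3

Derivation:
Cycle = 30+4+60 = 94s
red phase starts at t = k*94 + 34 for k=0,1,2,...
Need k*94+34 < 227 → k < 2.053
k ∈ {0, ..., 2} → 3 starts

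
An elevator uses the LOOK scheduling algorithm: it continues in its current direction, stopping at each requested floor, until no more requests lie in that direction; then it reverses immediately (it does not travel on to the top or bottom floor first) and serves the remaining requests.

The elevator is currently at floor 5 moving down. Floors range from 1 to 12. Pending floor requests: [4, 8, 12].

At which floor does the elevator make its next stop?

Current floor: 5, direction: down
Requests above: [8, 12]
Requests below: [4]
Moving down and requests lie below → nearest below is max([4]) = 4

Answer: 4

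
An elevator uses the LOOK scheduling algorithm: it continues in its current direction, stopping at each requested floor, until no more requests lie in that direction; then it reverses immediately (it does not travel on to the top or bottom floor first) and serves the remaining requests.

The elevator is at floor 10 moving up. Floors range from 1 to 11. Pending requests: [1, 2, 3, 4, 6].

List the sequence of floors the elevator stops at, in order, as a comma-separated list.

Current: 10, moving UP
Serve above first (ascending): []
Then reverse, serve below (descending): [6, 4, 3, 2, 1]

Answer: 6, 4, 3, 2, 1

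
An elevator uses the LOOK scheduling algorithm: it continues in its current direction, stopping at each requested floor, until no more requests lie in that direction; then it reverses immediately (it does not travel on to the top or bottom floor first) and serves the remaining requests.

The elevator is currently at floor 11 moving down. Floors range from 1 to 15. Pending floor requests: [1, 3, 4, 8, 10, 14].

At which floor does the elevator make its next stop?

Answer: 10

Derivation:
Current floor: 11, direction: down
Requests above: [14]
Requests below: [1, 3, 4, 8, 10]
Moving down and requests lie below → nearest below is max([1, 3, 4, 8, 10]) = 10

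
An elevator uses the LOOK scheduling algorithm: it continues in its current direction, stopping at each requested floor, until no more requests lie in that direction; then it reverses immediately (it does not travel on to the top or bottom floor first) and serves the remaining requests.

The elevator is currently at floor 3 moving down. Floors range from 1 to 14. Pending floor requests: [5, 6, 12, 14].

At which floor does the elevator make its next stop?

Current floor: 3, direction: down
Requests above: [5, 6, 12, 14]
Requests below: []
Moving down but no requests below → reverse; nearest above is min([5, 6, 12, 14]) = 5

Answer: 5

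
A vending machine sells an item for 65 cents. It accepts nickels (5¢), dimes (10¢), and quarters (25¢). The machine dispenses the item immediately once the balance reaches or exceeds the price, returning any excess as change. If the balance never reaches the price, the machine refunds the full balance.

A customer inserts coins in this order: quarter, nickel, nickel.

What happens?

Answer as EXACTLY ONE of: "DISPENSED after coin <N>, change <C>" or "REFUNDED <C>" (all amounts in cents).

Answer: REFUNDED 35

Derivation:
Price: 65¢
Coin 1 (quarter, 25¢): balance = 25¢
Coin 2 (nickel, 5¢): balance = 30¢
Coin 3 (nickel, 5¢): balance = 35¢
All coins inserted, balance 35¢ < price 65¢ → REFUND 35¢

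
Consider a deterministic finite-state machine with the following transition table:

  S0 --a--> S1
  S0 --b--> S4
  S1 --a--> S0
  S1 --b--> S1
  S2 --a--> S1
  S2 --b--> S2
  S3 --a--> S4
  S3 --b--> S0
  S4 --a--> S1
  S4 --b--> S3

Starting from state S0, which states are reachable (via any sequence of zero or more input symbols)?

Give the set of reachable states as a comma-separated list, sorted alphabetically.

BFS from S0:
  visit S0: S0--a-->S1 (new), S0--b-->S4 (new)
  visit S1: S1--a-->S0 (seen), S1--b-->S1 (seen)
  visit S4: S4--a-->S1 (seen), S4--b-->S3 (new)
  visit S3: S3--a-->S4 (seen), S3--b-->S0 (seen)

Answer: S0, S1, S3, S4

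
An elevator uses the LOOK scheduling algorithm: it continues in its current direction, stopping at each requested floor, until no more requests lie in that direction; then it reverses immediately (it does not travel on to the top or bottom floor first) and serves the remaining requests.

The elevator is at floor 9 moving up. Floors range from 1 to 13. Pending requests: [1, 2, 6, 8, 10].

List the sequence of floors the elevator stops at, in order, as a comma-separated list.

Current: 9, moving UP
Serve above first (ascending): [10]
Then reverse, serve below (descending): [8, 6, 2, 1]

Answer: 10, 8, 6, 2, 1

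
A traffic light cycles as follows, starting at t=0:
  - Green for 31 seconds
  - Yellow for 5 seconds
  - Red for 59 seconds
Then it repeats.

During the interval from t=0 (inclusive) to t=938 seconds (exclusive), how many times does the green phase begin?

Answer: 10

Derivation:
Cycle = 31+5+59 = 95s
green phase starts at t = k*95 + 0 for k=0,1,2,...
Need k*95+0 < 938 → k < 9.874
k ∈ {0, ..., 9} → 10 starts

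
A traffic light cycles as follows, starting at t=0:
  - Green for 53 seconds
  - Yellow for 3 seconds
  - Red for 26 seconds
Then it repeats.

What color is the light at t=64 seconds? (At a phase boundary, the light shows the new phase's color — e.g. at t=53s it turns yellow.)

Cycle length = 53 + 3 + 26 = 82s
t = 64, phase_t = 64 mod 82 = 64
64 >= 56 → RED

Answer: red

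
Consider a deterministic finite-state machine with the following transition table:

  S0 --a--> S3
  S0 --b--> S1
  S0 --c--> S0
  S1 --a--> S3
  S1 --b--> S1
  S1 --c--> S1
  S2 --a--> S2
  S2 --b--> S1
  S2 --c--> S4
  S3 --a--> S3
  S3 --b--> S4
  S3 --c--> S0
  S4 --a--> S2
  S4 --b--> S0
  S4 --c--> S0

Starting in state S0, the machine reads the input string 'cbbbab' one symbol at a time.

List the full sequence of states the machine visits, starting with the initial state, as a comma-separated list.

Answer: S0, S0, S1, S1, S1, S3, S4

Derivation:
Start: S0
  read 'c': S0 --c--> S0
  read 'b': S0 --b--> S1
  read 'b': S1 --b--> S1
  read 'b': S1 --b--> S1
  read 'a': S1 --a--> S3
  read 'b': S3 --b--> S4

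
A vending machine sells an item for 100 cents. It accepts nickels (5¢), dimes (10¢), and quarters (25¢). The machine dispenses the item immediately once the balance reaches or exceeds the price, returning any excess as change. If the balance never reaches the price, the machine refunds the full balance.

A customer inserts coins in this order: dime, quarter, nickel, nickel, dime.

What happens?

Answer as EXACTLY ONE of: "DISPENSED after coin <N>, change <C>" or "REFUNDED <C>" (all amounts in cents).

Answer: REFUNDED 55

Derivation:
Price: 100¢
Coin 1 (dime, 10¢): balance = 10¢
Coin 2 (quarter, 25¢): balance = 35¢
Coin 3 (nickel, 5¢): balance = 40¢
Coin 4 (nickel, 5¢): balance = 45¢
Coin 5 (dime, 10¢): balance = 55¢
All coins inserted, balance 55¢ < price 100¢ → REFUND 55¢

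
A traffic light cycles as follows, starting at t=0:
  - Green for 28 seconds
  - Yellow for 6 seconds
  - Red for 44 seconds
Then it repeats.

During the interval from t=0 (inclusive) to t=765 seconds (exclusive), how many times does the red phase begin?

Cycle = 28+6+44 = 78s
red phase starts at t = k*78 + 34 for k=0,1,2,...
Need k*78+34 < 765 → k < 9.372
k ∈ {0, ..., 9} → 10 starts

Answer: 10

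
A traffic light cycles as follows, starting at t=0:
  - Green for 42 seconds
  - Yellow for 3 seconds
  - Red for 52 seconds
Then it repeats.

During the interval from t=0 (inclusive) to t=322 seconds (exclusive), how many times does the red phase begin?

Cycle = 42+3+52 = 97s
red phase starts at t = k*97 + 45 for k=0,1,2,...
Need k*97+45 < 322 → k < 2.856
k ∈ {0, ..., 2} → 3 starts

Answer: 3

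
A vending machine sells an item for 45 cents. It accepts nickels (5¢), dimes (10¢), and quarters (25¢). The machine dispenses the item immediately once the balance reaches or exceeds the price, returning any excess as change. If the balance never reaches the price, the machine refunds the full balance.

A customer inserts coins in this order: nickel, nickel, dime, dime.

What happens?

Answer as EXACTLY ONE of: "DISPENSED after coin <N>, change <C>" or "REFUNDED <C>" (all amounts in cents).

Answer: REFUNDED 30

Derivation:
Price: 45¢
Coin 1 (nickel, 5¢): balance = 5¢
Coin 2 (nickel, 5¢): balance = 10¢
Coin 3 (dime, 10¢): balance = 20¢
Coin 4 (dime, 10¢): balance = 30¢
All coins inserted, balance 30¢ < price 45¢ → REFUND 30¢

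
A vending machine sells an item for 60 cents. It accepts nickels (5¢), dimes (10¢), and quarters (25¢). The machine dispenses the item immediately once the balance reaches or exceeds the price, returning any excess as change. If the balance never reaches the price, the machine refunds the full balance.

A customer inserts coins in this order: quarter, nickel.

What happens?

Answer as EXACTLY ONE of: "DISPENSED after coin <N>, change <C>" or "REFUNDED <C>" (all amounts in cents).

Answer: REFUNDED 30

Derivation:
Price: 60¢
Coin 1 (quarter, 25¢): balance = 25¢
Coin 2 (nickel, 5¢): balance = 30¢
All coins inserted, balance 30¢ < price 60¢ → REFUND 30¢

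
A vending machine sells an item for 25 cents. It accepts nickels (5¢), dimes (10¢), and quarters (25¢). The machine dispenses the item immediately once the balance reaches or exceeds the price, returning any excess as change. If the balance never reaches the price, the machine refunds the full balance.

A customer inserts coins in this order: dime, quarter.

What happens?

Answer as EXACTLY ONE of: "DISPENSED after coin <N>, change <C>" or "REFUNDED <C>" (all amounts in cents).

Answer: DISPENSED after coin 2, change 10

Derivation:
Price: 25¢
Coin 1 (dime, 10¢): balance = 10¢
Coin 2 (quarter, 25¢): balance = 35¢
  → balance >= price → DISPENSE, change = 35 - 25 = 10¢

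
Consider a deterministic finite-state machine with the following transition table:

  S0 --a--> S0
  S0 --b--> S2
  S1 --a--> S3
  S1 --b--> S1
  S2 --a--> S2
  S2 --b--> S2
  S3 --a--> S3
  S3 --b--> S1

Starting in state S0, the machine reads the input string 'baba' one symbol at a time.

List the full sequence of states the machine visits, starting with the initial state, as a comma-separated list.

Start: S0
  read 'b': S0 --b--> S2
  read 'a': S2 --a--> S2
  read 'b': S2 --b--> S2
  read 'a': S2 --a--> S2

Answer: S0, S2, S2, S2, S2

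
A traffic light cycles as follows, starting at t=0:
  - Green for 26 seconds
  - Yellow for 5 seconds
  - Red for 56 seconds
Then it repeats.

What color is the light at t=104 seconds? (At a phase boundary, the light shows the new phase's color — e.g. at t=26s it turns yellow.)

Cycle length = 26 + 5 + 56 = 87s
t = 104, phase_t = 104 mod 87 = 17
17 < 26 (green end) → GREEN

Answer: green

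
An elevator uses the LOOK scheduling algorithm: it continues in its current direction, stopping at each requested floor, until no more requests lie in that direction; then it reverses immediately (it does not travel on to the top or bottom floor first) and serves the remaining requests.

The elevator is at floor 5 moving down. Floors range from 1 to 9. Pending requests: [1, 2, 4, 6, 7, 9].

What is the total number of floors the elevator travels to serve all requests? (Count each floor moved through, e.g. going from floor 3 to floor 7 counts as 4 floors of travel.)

Start at floor 5 moving down, LOOK stop order: [4, 2, 1, 6, 7, 9]
  5 → 4: |4-5| = 1, total = 1
  4 → 2: |2-4| = 2, total = 3
  2 → 1: |1-2| = 1, total = 4
  1 → 6: |6-1| = 5, total = 9
  6 → 7: |7-6| = 1, total = 10
  7 → 9: |9-7| = 2, total = 12

Answer: 12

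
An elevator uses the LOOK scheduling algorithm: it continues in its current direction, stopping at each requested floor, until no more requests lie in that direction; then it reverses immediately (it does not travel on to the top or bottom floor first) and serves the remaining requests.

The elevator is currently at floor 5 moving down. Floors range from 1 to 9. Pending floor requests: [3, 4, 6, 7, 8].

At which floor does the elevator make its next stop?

Answer: 4

Derivation:
Current floor: 5, direction: down
Requests above: [6, 7, 8]
Requests below: [3, 4]
Moving down and requests lie below → nearest below is max([3, 4]) = 4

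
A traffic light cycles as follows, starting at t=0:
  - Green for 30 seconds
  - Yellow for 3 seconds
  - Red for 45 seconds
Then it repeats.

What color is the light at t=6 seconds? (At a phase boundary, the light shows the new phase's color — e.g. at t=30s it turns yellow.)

Cycle length = 30 + 3 + 45 = 78s
t = 6, phase_t = 6 mod 78 = 6
6 < 30 (green end) → GREEN

Answer: green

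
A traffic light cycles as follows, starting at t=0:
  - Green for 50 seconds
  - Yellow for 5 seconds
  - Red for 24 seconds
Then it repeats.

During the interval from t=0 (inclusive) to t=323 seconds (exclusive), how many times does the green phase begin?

Answer: 5

Derivation:
Cycle = 50+5+24 = 79s
green phase starts at t = k*79 + 0 for k=0,1,2,...
Need k*79+0 < 323 → k < 4.089
k ∈ {0, ..., 4} → 5 starts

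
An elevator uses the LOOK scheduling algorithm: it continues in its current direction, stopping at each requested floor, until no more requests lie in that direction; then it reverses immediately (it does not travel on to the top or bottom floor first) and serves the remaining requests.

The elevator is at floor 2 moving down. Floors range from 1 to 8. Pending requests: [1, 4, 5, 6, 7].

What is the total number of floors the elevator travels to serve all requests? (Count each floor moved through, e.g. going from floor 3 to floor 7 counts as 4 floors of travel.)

Start at floor 2 moving down, LOOK stop order: [1, 4, 5, 6, 7]
  2 → 1: |1-2| = 1, total = 1
  1 → 4: |4-1| = 3, total = 4
  4 → 5: |5-4| = 1, total = 5
  5 → 6: |6-5| = 1, total = 6
  6 → 7: |7-6| = 1, total = 7

Answer: 7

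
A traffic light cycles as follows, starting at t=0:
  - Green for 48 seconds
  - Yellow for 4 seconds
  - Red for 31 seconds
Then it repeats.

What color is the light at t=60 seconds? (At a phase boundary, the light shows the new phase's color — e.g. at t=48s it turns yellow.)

Answer: red

Derivation:
Cycle length = 48 + 4 + 31 = 83s
t = 60, phase_t = 60 mod 83 = 60
60 >= 52 → RED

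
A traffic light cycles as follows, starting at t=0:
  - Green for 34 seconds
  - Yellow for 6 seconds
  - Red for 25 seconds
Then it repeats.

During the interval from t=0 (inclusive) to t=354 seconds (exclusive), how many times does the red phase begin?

Cycle = 34+6+25 = 65s
red phase starts at t = k*65 + 40 for k=0,1,2,...
Need k*65+40 < 354 → k < 4.831
k ∈ {0, ..., 4} → 5 starts

Answer: 5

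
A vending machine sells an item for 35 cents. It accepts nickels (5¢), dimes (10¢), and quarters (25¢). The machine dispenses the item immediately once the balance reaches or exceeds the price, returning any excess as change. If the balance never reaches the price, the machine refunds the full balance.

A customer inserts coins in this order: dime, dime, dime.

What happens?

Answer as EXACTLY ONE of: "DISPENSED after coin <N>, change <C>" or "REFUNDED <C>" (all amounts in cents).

Price: 35¢
Coin 1 (dime, 10¢): balance = 10¢
Coin 2 (dime, 10¢): balance = 20¢
Coin 3 (dime, 10¢): balance = 30¢
All coins inserted, balance 30¢ < price 35¢ → REFUND 30¢

Answer: REFUNDED 30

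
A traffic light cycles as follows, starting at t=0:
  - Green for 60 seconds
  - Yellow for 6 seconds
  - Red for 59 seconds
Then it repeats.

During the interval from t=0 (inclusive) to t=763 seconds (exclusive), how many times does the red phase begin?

Cycle = 60+6+59 = 125s
red phase starts at t = k*125 + 66 for k=0,1,2,...
Need k*125+66 < 763 → k < 5.576
k ∈ {0, ..., 5} → 6 starts

Answer: 6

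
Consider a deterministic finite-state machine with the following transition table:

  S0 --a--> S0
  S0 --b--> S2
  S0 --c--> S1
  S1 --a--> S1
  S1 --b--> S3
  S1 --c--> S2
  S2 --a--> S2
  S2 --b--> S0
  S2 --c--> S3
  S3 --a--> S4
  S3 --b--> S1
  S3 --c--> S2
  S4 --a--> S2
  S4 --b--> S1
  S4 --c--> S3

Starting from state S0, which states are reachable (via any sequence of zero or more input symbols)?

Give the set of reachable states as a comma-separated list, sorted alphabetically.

Answer: S0, S1, S2, S3, S4

Derivation:
BFS from S0:
  visit S0: S0--a-->S0 (seen), S0--b-->S2 (new), S0--c-->S1 (new)
  visit S2: S2--a-->S2 (seen), S2--b-->S0 (seen), S2--c-->S3 (new)
  visit S1: S1--a-->S1 (seen), S1--b-->S3 (seen), S1--c-->S2 (seen)
  visit S3: S3--a-->S4 (new), S3--b-->S1 (seen), S3--c-->S2 (seen)
  visit S4: S4--a-->S2 (seen), S4--b-->S1 (seen), S4--c-->S3 (seen)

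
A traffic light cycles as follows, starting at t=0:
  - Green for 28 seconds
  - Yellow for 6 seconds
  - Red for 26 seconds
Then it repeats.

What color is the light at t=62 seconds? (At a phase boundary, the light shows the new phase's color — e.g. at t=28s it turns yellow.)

Cycle length = 28 + 6 + 26 = 60s
t = 62, phase_t = 62 mod 60 = 2
2 < 28 (green end) → GREEN

Answer: green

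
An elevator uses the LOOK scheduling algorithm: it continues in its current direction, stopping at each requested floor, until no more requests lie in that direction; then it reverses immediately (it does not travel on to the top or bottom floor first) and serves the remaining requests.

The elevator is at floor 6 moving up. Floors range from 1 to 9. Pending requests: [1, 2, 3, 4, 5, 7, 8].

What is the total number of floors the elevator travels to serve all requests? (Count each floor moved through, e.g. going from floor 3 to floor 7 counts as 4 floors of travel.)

Answer: 9

Derivation:
Start at floor 6 moving up, LOOK stop order: [7, 8, 5, 4, 3, 2, 1]
  6 → 7: |7-6| = 1, total = 1
  7 → 8: |8-7| = 1, total = 2
  8 → 5: |5-8| = 3, total = 5
  5 → 4: |4-5| = 1, total = 6
  4 → 3: |3-4| = 1, total = 7
  3 → 2: |2-3| = 1, total = 8
  2 → 1: |1-2| = 1, total = 9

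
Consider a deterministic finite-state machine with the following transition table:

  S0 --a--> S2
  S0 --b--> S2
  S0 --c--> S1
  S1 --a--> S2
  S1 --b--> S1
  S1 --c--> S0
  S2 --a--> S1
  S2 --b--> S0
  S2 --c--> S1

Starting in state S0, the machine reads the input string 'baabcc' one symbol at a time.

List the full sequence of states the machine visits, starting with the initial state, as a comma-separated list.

Answer: S0, S2, S1, S2, S0, S1, S0

Derivation:
Start: S0
  read 'b': S0 --b--> S2
  read 'a': S2 --a--> S1
  read 'a': S1 --a--> S2
  read 'b': S2 --b--> S0
  read 'c': S0 --c--> S1
  read 'c': S1 --c--> S0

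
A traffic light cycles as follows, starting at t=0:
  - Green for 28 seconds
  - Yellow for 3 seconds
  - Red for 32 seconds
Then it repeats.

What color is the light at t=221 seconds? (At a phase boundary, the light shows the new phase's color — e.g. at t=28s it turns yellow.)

Cycle length = 28 + 3 + 32 = 63s
t = 221, phase_t = 221 mod 63 = 32
32 >= 31 → RED

Answer: red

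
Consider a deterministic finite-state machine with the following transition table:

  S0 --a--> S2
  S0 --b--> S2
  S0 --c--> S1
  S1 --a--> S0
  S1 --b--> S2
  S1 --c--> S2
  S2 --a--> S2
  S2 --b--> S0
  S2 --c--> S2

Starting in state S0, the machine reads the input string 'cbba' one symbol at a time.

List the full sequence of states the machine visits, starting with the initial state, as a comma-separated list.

Start: S0
  read 'c': S0 --c--> S1
  read 'b': S1 --b--> S2
  read 'b': S2 --b--> S0
  read 'a': S0 --a--> S2

Answer: S0, S1, S2, S0, S2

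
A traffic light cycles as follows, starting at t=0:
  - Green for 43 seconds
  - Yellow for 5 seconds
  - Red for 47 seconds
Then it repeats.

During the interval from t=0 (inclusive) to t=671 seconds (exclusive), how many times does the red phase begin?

Cycle = 43+5+47 = 95s
red phase starts at t = k*95 + 48 for k=0,1,2,...
Need k*95+48 < 671 → k < 6.558
k ∈ {0, ..., 6} → 7 starts

Answer: 7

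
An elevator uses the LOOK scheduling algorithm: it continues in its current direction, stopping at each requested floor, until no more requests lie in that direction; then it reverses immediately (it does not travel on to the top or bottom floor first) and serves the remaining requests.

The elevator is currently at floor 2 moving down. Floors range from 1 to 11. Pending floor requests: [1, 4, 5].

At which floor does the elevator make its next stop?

Current floor: 2, direction: down
Requests above: [4, 5]
Requests below: [1]
Moving down and requests lie below → nearest below is max([1]) = 1

Answer: 1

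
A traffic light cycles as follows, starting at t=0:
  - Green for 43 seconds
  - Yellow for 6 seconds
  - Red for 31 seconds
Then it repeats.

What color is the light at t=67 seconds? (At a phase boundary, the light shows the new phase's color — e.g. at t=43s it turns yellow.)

Cycle length = 43 + 6 + 31 = 80s
t = 67, phase_t = 67 mod 80 = 67
67 >= 49 → RED

Answer: red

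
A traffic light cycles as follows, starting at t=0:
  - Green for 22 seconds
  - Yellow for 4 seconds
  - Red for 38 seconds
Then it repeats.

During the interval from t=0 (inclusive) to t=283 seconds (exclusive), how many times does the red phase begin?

Answer: 5

Derivation:
Cycle = 22+4+38 = 64s
red phase starts at t = k*64 + 26 for k=0,1,2,...
Need k*64+26 < 283 → k < 4.016
k ∈ {0, ..., 4} → 5 starts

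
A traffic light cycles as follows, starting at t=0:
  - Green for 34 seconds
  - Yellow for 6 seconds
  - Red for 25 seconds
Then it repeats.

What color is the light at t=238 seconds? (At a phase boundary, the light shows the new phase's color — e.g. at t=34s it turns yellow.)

Cycle length = 34 + 6 + 25 = 65s
t = 238, phase_t = 238 mod 65 = 43
43 >= 40 → RED

Answer: red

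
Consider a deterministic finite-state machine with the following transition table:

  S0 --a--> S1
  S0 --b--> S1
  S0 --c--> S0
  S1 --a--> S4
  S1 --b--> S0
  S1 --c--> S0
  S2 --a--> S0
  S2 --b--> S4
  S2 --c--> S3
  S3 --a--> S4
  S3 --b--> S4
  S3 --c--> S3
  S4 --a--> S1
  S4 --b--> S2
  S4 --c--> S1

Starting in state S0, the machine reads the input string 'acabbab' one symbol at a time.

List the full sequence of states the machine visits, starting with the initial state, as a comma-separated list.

Start: S0
  read 'a': S0 --a--> S1
  read 'c': S1 --c--> S0
  read 'a': S0 --a--> S1
  read 'b': S1 --b--> S0
  read 'b': S0 --b--> S1
  read 'a': S1 --a--> S4
  read 'b': S4 --b--> S2

Answer: S0, S1, S0, S1, S0, S1, S4, S2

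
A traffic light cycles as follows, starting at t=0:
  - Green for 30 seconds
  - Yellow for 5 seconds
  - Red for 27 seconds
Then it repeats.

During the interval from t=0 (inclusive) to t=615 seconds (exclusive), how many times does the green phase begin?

Answer: 10

Derivation:
Cycle = 30+5+27 = 62s
green phase starts at t = k*62 + 0 for k=0,1,2,...
Need k*62+0 < 615 → k < 9.919
k ∈ {0, ..., 9} → 10 starts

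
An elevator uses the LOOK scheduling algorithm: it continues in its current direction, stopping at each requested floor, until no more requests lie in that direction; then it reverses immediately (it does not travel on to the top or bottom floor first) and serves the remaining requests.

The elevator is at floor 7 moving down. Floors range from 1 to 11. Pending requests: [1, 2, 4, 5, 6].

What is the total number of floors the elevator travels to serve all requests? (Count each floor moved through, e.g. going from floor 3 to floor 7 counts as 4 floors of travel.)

Answer: 6

Derivation:
Start at floor 7 moving down, LOOK stop order: [6, 5, 4, 2, 1]
  7 → 6: |6-7| = 1, total = 1
  6 → 5: |5-6| = 1, total = 2
  5 → 4: |4-5| = 1, total = 3
  4 → 2: |2-4| = 2, total = 5
  2 → 1: |1-2| = 1, total = 6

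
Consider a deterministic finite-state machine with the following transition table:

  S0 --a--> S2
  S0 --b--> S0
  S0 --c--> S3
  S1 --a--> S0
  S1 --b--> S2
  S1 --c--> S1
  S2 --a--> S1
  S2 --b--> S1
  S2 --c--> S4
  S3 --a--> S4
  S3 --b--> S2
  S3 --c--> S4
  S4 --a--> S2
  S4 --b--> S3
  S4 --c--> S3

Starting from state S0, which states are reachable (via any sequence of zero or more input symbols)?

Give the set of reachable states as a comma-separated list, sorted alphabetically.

Answer: S0, S1, S2, S3, S4

Derivation:
BFS from S0:
  visit S0: S0--a-->S2 (new), S0--b-->S0 (seen), S0--c-->S3 (new)
  visit S2: S2--a-->S1 (new), S2--b-->S1 (seen), S2--c-->S4 (new)
  visit S3: S3--a-->S4 (seen), S3--b-->S2 (seen), S3--c-->S4 (seen)
  visit S1: S1--a-->S0 (seen), S1--b-->S2 (seen), S1--c-->S1 (seen)
  visit S4: S4--a-->S2 (seen), S4--b-->S3 (seen), S4--c-->S3 (seen)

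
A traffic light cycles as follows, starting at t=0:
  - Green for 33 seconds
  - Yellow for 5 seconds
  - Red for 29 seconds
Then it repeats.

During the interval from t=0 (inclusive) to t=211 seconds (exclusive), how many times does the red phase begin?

Answer: 3

Derivation:
Cycle = 33+5+29 = 67s
red phase starts at t = k*67 + 38 for k=0,1,2,...
Need k*67+38 < 211 → k < 2.582
k ∈ {0, ..., 2} → 3 starts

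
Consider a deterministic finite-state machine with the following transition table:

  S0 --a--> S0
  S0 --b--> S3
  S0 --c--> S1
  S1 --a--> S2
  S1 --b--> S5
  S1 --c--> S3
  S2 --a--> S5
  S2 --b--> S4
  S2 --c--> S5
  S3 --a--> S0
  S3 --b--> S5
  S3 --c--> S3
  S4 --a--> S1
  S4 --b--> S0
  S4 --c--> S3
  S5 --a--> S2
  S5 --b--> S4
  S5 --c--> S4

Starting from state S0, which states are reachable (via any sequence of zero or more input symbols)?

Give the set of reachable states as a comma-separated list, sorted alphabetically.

Answer: S0, S1, S2, S3, S4, S5

Derivation:
BFS from S0:
  visit S0: S0--a-->S0 (seen), S0--b-->S3 (new), S0--c-->S1 (new)
  visit S3: S3--a-->S0 (seen), S3--b-->S5 (new), S3--c-->S3 (seen)
  visit S1: S1--a-->S2 (new), S1--b-->S5 (seen), S1--c-->S3 (seen)
  visit S5: S5--a-->S2 (seen), S5--b-->S4 (new), S5--c-->S4 (seen)
  visit S2: S2--a-->S5 (seen), S2--b-->S4 (seen), S2--c-->S5 (seen)
  visit S4: S4--a-->S1 (seen), S4--b-->S0 (seen), S4--c-->S3 (seen)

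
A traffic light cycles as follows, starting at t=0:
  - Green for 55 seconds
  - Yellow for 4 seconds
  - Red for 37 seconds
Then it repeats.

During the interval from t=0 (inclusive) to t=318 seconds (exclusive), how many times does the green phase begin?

Answer: 4

Derivation:
Cycle = 55+4+37 = 96s
green phase starts at t = k*96 + 0 for k=0,1,2,...
Need k*96+0 < 318 → k < 3.312
k ∈ {0, ..., 3} → 4 starts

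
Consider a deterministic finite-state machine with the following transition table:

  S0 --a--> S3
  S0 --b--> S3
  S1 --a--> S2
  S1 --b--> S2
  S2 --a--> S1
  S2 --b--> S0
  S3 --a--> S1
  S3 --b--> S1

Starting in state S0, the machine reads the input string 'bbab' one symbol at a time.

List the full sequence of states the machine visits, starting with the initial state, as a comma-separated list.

Answer: S0, S3, S1, S2, S0

Derivation:
Start: S0
  read 'b': S0 --b--> S3
  read 'b': S3 --b--> S1
  read 'a': S1 --a--> S2
  read 'b': S2 --b--> S0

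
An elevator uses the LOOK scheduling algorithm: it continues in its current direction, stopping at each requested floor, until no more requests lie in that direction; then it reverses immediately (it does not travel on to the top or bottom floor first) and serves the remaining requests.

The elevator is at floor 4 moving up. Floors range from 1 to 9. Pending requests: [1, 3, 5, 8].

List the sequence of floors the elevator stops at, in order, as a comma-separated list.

Current: 4, moving UP
Serve above first (ascending): [5, 8]
Then reverse, serve below (descending): [3, 1]

Answer: 5, 8, 3, 1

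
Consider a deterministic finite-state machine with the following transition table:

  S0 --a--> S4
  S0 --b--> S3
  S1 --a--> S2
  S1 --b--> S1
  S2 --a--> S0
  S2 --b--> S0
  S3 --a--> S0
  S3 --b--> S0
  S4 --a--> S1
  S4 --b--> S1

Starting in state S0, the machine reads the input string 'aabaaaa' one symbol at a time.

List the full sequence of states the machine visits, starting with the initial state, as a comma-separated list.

Answer: S0, S4, S1, S1, S2, S0, S4, S1

Derivation:
Start: S0
  read 'a': S0 --a--> S4
  read 'a': S4 --a--> S1
  read 'b': S1 --b--> S1
  read 'a': S1 --a--> S2
  read 'a': S2 --a--> S0
  read 'a': S0 --a--> S4
  read 'a': S4 --a--> S1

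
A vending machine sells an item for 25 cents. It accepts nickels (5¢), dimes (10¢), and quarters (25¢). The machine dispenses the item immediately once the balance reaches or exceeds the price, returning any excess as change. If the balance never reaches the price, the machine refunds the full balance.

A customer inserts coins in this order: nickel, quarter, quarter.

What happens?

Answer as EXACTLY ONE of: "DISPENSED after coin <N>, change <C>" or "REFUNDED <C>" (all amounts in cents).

Answer: DISPENSED after coin 2, change 5

Derivation:
Price: 25¢
Coin 1 (nickel, 5¢): balance = 5¢
Coin 2 (quarter, 25¢): balance = 30¢
  → balance >= price → DISPENSE, change = 30 - 25 = 5¢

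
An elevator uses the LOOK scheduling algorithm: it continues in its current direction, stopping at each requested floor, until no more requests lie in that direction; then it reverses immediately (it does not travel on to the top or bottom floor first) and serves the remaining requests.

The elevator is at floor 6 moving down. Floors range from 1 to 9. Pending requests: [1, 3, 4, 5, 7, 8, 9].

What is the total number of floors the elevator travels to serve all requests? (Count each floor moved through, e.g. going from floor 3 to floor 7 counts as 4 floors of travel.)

Start at floor 6 moving down, LOOK stop order: [5, 4, 3, 1, 7, 8, 9]
  6 → 5: |5-6| = 1, total = 1
  5 → 4: |4-5| = 1, total = 2
  4 → 3: |3-4| = 1, total = 3
  3 → 1: |1-3| = 2, total = 5
  1 → 7: |7-1| = 6, total = 11
  7 → 8: |8-7| = 1, total = 12
  8 → 9: |9-8| = 1, total = 13

Answer: 13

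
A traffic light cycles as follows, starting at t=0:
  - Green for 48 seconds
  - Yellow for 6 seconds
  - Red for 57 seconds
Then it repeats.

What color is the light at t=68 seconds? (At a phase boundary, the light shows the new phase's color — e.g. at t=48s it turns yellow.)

Answer: red

Derivation:
Cycle length = 48 + 6 + 57 = 111s
t = 68, phase_t = 68 mod 111 = 68
68 >= 54 → RED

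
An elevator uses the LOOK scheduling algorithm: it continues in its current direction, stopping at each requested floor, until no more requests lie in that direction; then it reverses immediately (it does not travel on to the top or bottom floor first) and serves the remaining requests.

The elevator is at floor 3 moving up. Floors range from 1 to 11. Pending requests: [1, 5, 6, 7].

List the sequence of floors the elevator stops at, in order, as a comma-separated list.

Current: 3, moving UP
Serve above first (ascending): [5, 6, 7]
Then reverse, serve below (descending): [1]

Answer: 5, 6, 7, 1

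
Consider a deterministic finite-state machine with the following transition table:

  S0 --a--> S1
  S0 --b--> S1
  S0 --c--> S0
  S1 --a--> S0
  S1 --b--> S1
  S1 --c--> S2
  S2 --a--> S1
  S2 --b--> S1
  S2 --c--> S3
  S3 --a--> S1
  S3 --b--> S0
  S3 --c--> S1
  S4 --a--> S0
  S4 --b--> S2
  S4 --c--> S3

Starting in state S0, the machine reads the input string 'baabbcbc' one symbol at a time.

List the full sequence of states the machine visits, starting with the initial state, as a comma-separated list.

Start: S0
  read 'b': S0 --b--> S1
  read 'a': S1 --a--> S0
  read 'a': S0 --a--> S1
  read 'b': S1 --b--> S1
  read 'b': S1 --b--> S1
  read 'c': S1 --c--> S2
  read 'b': S2 --b--> S1
  read 'c': S1 --c--> S2

Answer: S0, S1, S0, S1, S1, S1, S2, S1, S2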